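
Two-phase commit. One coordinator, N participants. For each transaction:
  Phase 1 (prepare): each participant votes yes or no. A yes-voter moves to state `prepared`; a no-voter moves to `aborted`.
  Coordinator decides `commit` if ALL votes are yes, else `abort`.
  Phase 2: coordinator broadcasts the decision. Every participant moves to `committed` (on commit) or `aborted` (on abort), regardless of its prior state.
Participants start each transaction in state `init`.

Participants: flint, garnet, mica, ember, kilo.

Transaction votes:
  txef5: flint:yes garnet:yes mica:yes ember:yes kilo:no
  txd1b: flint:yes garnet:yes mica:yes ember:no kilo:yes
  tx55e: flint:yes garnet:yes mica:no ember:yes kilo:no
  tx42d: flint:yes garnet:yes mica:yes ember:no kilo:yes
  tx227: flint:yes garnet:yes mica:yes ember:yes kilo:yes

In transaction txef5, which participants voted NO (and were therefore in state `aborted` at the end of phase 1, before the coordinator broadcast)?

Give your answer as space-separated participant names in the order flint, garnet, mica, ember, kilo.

Answer: kilo

Derivation:
Txn txef5 phase 1: flint yes -> prepared; garnet yes -> prepared; mica yes -> prepared; ember yes -> prepared; kilo no -> aborted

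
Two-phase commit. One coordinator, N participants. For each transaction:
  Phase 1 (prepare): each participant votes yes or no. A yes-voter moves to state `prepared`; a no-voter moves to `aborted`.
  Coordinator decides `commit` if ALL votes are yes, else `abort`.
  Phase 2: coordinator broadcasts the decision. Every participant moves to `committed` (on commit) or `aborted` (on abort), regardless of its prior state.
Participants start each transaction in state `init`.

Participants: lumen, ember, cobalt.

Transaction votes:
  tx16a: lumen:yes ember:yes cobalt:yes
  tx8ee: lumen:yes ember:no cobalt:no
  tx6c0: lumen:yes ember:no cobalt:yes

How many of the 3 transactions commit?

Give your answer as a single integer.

Answer: 1

Derivation:
tx16a: all yes -> commit (commits=1)
tx8ee: no from ember, cobalt -> abort (commits=1)
tx6c0: no from ember -> abort (commits=1)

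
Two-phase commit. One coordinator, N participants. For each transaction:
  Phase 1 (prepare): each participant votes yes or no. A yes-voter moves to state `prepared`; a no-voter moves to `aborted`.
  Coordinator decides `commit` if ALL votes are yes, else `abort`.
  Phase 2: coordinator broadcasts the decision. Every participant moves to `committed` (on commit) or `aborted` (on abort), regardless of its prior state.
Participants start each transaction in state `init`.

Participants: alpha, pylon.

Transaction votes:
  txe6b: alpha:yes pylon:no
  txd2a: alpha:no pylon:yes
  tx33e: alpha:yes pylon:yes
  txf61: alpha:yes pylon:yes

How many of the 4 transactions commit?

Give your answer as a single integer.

Answer: 2

Derivation:
txe6b: no from pylon -> abort (commits=0)
txd2a: no from alpha -> abort (commits=0)
tx33e: all yes -> commit (commits=1)
txf61: all yes -> commit (commits=2)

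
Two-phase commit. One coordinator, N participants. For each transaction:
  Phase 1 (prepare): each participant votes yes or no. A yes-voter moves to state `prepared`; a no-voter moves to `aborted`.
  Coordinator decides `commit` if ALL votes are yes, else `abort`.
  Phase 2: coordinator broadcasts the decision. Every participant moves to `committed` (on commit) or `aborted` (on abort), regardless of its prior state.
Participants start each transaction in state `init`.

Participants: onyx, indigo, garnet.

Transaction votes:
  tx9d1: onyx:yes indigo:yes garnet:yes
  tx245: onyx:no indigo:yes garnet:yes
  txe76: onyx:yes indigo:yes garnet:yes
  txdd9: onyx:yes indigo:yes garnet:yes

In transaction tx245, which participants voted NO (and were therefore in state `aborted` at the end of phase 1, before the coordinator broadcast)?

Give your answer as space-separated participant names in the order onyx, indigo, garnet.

Txn tx245 phase 1: onyx no -> aborted; indigo yes -> prepared; garnet yes -> prepared

Answer: onyx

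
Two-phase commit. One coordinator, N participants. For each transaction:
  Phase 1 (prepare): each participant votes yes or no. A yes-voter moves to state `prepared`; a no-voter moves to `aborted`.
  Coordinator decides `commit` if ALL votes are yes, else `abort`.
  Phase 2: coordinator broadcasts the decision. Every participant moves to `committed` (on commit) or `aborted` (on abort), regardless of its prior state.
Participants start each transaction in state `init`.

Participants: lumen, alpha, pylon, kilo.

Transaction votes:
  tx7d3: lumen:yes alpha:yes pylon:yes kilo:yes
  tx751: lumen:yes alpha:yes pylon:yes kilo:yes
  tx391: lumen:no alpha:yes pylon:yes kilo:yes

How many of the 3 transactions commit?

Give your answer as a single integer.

tx7d3: all yes -> commit (commits=1)
tx751: all yes -> commit (commits=2)
tx391: no from lumen -> abort (commits=2)

Answer: 2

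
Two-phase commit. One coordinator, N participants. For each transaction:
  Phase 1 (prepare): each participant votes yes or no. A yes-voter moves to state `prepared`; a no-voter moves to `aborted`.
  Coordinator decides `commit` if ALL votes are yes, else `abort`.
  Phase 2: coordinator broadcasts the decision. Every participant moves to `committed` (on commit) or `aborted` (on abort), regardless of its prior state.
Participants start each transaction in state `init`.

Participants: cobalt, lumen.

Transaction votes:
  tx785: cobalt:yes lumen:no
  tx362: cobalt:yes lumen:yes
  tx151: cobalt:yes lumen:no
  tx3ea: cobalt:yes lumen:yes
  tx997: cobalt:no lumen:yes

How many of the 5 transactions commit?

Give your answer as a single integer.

tx785: no from lumen -> abort (commits=0)
tx362: all yes -> commit (commits=1)
tx151: no from lumen -> abort (commits=1)
tx3ea: all yes -> commit (commits=2)
tx997: no from cobalt -> abort (commits=2)

Answer: 2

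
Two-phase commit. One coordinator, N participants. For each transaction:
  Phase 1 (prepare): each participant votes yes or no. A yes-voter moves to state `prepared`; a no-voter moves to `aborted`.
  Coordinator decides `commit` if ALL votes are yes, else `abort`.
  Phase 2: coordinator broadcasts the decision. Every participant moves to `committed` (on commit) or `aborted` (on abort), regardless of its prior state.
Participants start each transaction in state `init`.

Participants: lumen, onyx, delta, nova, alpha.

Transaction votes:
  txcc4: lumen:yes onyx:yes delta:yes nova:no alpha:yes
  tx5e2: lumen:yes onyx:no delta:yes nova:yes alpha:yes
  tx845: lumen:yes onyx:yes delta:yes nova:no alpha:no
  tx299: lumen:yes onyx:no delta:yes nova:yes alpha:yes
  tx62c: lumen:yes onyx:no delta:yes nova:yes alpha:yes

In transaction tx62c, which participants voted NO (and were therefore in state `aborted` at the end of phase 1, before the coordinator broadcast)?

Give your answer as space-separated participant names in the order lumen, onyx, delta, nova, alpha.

Answer: onyx

Derivation:
Txn tx62c phase 1: lumen yes -> prepared; onyx no -> aborted; delta yes -> prepared; nova yes -> prepared; alpha yes -> prepared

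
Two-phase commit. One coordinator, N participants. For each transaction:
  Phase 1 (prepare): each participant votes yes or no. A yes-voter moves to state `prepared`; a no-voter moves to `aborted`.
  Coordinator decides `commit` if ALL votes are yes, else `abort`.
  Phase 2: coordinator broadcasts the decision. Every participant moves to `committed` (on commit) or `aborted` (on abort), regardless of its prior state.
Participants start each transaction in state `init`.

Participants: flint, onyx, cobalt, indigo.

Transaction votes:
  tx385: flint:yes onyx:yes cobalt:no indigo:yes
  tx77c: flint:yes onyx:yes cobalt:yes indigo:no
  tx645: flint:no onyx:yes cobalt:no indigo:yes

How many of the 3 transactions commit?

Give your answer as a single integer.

tx385: no from cobalt -> abort (commits=0)
tx77c: no from indigo -> abort (commits=0)
tx645: no from flint, cobalt -> abort (commits=0)

Answer: 0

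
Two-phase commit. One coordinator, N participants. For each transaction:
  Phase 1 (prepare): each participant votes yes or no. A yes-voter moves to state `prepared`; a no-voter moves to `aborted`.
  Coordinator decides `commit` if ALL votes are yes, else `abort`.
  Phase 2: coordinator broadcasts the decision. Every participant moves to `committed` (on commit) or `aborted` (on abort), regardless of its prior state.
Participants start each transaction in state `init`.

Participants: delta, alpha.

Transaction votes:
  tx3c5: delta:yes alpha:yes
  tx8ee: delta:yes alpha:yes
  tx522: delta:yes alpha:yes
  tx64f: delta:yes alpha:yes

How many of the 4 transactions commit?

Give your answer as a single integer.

Answer: 4

Derivation:
tx3c5: all yes -> commit (commits=1)
tx8ee: all yes -> commit (commits=2)
tx522: all yes -> commit (commits=3)
tx64f: all yes -> commit (commits=4)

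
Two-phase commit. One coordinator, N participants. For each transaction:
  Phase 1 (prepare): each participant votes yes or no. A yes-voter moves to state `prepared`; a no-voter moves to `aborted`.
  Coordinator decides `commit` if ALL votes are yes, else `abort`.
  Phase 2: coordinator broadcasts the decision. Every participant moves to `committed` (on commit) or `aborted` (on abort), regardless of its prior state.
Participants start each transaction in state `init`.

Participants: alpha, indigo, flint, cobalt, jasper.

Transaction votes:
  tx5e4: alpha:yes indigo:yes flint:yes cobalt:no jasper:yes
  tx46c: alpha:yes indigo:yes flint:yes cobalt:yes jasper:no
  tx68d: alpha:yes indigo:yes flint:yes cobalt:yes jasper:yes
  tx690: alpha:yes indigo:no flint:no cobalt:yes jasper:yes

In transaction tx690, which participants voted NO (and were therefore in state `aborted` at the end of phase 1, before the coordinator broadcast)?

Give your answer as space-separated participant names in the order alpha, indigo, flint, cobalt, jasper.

Txn tx690 phase 1: alpha yes -> prepared; indigo no -> aborted; flint no -> aborted; cobalt yes -> prepared; jasper yes -> prepared

Answer: indigo flint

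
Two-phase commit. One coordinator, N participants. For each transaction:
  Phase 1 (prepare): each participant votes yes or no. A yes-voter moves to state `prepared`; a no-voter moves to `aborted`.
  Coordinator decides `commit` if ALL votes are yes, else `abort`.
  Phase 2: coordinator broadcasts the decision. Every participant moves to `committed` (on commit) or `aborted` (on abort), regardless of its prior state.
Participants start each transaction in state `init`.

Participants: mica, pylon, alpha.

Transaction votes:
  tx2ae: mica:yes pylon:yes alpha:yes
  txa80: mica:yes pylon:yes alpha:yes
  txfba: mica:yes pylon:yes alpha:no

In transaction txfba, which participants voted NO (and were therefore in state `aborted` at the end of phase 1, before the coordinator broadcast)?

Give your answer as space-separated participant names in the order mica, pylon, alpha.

Answer: alpha

Derivation:
Txn txfba phase 1: mica yes -> prepared; pylon yes -> prepared; alpha no -> aborted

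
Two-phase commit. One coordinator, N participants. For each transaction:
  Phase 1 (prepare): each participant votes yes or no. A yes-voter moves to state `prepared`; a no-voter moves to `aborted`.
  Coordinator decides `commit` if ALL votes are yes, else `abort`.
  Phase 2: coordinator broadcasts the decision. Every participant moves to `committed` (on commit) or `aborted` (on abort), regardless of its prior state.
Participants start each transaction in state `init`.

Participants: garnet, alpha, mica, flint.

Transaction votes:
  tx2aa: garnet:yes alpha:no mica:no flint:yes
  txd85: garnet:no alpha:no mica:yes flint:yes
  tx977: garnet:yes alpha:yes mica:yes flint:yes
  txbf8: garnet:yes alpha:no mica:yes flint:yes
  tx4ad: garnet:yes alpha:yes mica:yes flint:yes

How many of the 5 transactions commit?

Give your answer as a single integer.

tx2aa: no from alpha, mica -> abort (commits=0)
txd85: no from garnet, alpha -> abort (commits=0)
tx977: all yes -> commit (commits=1)
txbf8: no from alpha -> abort (commits=1)
tx4ad: all yes -> commit (commits=2)

Answer: 2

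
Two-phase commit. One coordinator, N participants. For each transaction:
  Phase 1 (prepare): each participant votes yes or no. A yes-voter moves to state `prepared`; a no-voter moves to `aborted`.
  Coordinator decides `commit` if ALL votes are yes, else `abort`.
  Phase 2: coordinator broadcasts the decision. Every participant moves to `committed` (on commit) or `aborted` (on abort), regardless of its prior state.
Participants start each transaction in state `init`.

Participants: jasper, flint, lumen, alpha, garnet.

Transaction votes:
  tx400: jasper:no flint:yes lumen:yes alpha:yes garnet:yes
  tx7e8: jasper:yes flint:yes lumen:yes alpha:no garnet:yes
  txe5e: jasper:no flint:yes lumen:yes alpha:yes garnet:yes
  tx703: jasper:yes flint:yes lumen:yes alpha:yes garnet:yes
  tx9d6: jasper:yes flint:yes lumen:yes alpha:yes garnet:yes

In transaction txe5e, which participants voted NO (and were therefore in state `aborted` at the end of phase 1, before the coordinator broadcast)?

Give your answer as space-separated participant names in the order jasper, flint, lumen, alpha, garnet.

Answer: jasper

Derivation:
Txn txe5e phase 1: jasper no -> aborted; flint yes -> prepared; lumen yes -> prepared; alpha yes -> prepared; garnet yes -> prepared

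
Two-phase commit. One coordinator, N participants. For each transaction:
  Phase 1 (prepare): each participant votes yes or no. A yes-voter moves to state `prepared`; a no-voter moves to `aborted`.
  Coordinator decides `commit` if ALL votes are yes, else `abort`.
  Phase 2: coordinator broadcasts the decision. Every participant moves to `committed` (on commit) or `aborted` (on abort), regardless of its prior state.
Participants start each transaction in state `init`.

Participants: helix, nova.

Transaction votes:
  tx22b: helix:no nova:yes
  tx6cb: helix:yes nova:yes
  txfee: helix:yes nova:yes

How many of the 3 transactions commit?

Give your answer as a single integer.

tx22b: no from helix -> abort (commits=0)
tx6cb: all yes -> commit (commits=1)
txfee: all yes -> commit (commits=2)

Answer: 2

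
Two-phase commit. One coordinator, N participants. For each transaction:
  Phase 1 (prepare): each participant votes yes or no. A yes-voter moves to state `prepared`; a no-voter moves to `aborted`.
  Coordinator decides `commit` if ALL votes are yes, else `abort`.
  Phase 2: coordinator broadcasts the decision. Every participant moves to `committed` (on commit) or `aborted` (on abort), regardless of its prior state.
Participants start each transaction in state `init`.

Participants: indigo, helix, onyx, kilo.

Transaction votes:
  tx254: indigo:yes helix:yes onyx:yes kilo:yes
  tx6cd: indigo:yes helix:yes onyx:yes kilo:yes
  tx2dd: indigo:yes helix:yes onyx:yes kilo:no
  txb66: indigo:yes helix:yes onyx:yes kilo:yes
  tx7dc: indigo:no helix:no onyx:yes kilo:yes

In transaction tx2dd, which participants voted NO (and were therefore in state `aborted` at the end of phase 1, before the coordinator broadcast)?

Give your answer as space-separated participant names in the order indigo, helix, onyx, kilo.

Answer: kilo

Derivation:
Txn tx2dd phase 1: indigo yes -> prepared; helix yes -> prepared; onyx yes -> prepared; kilo no -> aborted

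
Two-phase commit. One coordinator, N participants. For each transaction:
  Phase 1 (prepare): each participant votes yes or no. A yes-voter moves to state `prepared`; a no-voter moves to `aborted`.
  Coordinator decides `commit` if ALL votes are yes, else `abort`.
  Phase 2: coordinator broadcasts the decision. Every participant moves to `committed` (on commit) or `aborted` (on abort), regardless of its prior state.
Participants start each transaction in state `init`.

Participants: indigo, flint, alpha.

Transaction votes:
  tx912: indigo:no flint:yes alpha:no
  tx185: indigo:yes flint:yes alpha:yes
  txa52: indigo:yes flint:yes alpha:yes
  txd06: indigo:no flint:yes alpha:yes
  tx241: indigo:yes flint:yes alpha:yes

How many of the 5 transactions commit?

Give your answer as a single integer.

tx912: no from indigo, alpha -> abort (commits=0)
tx185: all yes -> commit (commits=1)
txa52: all yes -> commit (commits=2)
txd06: no from indigo -> abort (commits=2)
tx241: all yes -> commit (commits=3)

Answer: 3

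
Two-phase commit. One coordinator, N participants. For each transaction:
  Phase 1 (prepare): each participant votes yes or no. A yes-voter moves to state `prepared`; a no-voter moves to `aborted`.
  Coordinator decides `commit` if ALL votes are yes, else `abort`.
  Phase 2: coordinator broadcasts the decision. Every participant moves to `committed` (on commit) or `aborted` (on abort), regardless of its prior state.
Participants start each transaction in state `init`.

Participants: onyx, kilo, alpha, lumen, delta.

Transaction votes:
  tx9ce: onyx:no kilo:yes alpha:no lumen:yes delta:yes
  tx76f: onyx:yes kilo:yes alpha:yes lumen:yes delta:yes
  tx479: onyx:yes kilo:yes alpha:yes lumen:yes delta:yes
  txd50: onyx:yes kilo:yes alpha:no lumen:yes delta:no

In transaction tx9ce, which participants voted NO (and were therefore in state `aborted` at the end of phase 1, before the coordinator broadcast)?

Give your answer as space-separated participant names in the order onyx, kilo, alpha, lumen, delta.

Txn tx9ce phase 1: onyx no -> aborted; kilo yes -> prepared; alpha no -> aborted; lumen yes -> prepared; delta yes -> prepared

Answer: onyx alpha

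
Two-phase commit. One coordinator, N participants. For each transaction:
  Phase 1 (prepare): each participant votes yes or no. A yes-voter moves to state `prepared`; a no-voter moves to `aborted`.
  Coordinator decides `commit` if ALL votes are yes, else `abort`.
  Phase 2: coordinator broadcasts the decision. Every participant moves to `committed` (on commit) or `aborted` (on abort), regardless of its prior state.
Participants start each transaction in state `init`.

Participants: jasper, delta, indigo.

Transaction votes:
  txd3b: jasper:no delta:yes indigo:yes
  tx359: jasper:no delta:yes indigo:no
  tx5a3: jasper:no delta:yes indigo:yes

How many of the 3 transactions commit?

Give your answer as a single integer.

Answer: 0

Derivation:
txd3b: no from jasper -> abort (commits=0)
tx359: no from jasper, indigo -> abort (commits=0)
tx5a3: no from jasper -> abort (commits=0)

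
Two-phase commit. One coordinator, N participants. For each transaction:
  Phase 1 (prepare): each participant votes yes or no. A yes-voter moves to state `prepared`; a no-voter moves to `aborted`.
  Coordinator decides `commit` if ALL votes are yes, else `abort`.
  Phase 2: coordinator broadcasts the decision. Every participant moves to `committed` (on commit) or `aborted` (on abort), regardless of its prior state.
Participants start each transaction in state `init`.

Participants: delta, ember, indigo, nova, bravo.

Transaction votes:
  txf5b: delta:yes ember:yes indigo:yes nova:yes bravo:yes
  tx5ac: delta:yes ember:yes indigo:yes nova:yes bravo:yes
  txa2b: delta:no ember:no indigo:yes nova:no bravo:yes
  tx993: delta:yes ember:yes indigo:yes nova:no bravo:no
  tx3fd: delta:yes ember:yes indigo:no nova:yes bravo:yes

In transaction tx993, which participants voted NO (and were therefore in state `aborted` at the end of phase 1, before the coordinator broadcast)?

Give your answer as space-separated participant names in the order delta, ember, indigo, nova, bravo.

Answer: nova bravo

Derivation:
Txn tx993 phase 1: delta yes -> prepared; ember yes -> prepared; indigo yes -> prepared; nova no -> aborted; bravo no -> aborted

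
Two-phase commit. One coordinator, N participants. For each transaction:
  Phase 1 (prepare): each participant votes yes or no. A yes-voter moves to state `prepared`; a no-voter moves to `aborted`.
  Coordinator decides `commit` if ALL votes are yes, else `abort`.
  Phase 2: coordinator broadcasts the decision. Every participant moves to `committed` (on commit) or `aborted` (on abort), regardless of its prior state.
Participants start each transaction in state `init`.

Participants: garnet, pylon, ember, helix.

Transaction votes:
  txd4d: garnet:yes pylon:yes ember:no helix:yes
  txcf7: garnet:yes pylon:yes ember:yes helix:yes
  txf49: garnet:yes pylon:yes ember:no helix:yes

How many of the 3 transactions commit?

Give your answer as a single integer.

Answer: 1

Derivation:
txd4d: no from ember -> abort (commits=0)
txcf7: all yes -> commit (commits=1)
txf49: no from ember -> abort (commits=1)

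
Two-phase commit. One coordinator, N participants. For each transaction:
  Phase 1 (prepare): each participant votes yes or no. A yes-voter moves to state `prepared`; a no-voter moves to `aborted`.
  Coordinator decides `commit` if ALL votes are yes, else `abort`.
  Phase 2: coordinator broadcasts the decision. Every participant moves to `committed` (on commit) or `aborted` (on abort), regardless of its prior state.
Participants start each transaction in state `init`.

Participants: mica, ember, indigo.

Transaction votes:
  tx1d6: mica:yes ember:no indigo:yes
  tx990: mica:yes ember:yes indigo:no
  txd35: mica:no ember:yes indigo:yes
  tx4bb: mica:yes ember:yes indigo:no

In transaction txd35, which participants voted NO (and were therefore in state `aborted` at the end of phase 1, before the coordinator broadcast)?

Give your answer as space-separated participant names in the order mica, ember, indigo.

Answer: mica

Derivation:
Txn txd35 phase 1: mica no -> aborted; ember yes -> prepared; indigo yes -> prepared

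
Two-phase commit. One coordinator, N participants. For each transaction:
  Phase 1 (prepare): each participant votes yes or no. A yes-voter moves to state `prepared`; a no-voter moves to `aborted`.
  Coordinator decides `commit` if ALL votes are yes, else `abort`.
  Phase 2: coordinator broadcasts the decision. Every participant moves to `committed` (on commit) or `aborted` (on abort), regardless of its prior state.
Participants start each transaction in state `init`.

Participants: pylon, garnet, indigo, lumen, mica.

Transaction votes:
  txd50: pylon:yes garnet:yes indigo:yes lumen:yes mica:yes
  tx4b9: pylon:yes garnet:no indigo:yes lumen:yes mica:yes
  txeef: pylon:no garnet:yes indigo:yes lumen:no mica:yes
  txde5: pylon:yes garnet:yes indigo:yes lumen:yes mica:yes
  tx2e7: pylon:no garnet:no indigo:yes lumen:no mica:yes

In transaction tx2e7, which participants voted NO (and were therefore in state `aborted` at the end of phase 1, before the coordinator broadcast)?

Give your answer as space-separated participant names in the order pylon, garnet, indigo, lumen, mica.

Answer: pylon garnet lumen

Derivation:
Txn tx2e7 phase 1: pylon no -> aborted; garnet no -> aborted; indigo yes -> prepared; lumen no -> aborted; mica yes -> prepared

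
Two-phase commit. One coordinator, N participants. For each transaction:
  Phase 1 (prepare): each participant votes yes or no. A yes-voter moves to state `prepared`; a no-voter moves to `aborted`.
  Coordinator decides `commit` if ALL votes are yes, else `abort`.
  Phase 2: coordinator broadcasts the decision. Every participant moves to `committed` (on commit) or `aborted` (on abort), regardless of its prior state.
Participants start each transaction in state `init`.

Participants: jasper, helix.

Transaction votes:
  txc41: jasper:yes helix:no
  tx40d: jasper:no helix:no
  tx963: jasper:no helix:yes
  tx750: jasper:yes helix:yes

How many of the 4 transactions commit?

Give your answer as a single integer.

txc41: no from helix -> abort (commits=0)
tx40d: no from jasper, helix -> abort (commits=0)
tx963: no from jasper -> abort (commits=0)
tx750: all yes -> commit (commits=1)

Answer: 1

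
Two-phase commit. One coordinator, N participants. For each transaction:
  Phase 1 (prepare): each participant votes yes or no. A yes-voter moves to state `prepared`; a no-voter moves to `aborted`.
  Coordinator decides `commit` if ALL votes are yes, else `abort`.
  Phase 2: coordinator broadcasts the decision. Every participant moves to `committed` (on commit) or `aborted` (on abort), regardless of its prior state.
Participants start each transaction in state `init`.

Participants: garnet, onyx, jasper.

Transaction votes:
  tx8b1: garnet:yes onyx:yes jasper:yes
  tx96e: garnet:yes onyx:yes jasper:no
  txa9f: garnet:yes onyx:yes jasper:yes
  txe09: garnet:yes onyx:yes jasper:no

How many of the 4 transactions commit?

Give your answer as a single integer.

Answer: 2

Derivation:
tx8b1: all yes -> commit (commits=1)
tx96e: no from jasper -> abort (commits=1)
txa9f: all yes -> commit (commits=2)
txe09: no from jasper -> abort (commits=2)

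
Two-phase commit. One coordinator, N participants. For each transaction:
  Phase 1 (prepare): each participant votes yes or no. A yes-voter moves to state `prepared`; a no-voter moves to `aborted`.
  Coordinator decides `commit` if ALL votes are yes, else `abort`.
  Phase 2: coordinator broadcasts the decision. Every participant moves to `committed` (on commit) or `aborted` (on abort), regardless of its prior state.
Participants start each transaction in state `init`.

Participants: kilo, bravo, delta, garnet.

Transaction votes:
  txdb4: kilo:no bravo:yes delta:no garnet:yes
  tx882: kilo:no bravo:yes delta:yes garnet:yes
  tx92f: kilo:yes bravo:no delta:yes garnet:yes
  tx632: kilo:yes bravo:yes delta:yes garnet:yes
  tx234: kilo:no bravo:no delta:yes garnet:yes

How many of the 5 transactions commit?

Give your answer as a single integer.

txdb4: no from kilo, delta -> abort (commits=0)
tx882: no from kilo -> abort (commits=0)
tx92f: no from bravo -> abort (commits=0)
tx632: all yes -> commit (commits=1)
tx234: no from kilo, bravo -> abort (commits=1)

Answer: 1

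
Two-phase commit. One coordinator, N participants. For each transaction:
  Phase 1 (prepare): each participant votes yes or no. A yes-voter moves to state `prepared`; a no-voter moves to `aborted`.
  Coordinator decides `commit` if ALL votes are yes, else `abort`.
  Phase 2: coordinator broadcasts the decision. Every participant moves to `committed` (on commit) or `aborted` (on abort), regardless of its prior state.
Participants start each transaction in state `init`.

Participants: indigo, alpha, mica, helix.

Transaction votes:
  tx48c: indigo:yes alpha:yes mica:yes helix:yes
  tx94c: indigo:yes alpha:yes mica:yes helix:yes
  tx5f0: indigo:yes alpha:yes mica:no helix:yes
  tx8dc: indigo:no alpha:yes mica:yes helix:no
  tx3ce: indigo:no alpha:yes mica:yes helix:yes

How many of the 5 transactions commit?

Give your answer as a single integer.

Answer: 2

Derivation:
tx48c: all yes -> commit (commits=1)
tx94c: all yes -> commit (commits=2)
tx5f0: no from mica -> abort (commits=2)
tx8dc: no from indigo, helix -> abort (commits=2)
tx3ce: no from indigo -> abort (commits=2)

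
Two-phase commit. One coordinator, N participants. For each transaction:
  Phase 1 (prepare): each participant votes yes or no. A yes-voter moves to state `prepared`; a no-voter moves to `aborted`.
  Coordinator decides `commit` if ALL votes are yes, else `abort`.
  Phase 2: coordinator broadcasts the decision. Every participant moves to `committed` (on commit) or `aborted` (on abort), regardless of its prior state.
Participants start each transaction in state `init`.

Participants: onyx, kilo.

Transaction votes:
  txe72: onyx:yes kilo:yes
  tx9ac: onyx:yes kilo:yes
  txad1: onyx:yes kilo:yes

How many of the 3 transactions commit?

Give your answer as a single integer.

Answer: 3

Derivation:
txe72: all yes -> commit (commits=1)
tx9ac: all yes -> commit (commits=2)
txad1: all yes -> commit (commits=3)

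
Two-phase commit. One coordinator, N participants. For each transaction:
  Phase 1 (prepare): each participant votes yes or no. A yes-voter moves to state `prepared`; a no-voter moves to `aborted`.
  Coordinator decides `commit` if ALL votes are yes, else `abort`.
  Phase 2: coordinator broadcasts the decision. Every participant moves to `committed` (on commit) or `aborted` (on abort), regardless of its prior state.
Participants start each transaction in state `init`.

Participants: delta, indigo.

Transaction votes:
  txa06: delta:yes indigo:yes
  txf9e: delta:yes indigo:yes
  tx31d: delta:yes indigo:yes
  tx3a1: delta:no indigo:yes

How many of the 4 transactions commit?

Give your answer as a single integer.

txa06: all yes -> commit (commits=1)
txf9e: all yes -> commit (commits=2)
tx31d: all yes -> commit (commits=3)
tx3a1: no from delta -> abort (commits=3)

Answer: 3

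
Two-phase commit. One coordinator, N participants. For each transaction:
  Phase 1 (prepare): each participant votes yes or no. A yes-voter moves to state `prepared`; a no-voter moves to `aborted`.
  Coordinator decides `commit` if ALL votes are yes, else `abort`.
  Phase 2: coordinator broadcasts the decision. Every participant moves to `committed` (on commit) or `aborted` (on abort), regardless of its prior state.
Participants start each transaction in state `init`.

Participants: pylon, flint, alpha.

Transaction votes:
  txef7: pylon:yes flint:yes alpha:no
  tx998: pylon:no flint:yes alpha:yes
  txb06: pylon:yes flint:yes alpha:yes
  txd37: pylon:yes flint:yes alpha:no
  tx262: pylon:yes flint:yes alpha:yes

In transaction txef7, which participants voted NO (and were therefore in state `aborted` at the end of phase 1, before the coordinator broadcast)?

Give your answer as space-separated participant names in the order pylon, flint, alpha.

Txn txef7 phase 1: pylon yes -> prepared; flint yes -> prepared; alpha no -> aborted

Answer: alpha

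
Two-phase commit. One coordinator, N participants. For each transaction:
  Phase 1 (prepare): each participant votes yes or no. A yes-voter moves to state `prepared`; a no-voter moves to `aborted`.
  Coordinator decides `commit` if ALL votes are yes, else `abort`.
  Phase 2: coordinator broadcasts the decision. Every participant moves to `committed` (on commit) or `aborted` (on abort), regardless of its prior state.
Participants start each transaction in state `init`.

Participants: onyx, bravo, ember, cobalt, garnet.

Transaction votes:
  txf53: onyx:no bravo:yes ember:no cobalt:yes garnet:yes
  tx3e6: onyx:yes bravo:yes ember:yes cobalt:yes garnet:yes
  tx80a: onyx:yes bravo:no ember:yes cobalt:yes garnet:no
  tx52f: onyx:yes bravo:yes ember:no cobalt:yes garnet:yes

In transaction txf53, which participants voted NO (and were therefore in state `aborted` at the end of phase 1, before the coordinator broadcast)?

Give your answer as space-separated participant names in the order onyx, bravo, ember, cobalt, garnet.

Txn txf53 phase 1: onyx no -> aborted; bravo yes -> prepared; ember no -> aborted; cobalt yes -> prepared; garnet yes -> prepared

Answer: onyx ember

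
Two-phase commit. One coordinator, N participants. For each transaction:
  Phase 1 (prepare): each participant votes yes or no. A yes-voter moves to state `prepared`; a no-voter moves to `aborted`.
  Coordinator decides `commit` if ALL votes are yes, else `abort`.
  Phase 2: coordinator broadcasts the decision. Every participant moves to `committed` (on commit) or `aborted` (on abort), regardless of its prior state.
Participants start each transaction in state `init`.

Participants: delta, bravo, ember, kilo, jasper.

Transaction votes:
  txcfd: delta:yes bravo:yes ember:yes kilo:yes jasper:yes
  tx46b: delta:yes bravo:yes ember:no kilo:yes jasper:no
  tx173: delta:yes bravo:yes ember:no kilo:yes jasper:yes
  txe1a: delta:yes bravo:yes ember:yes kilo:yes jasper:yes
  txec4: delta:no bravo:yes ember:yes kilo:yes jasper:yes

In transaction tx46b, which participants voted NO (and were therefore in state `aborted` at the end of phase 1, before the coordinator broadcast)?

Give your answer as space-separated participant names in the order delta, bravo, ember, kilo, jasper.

Txn tx46b phase 1: delta yes -> prepared; bravo yes -> prepared; ember no -> aborted; kilo yes -> prepared; jasper no -> aborted

Answer: ember jasper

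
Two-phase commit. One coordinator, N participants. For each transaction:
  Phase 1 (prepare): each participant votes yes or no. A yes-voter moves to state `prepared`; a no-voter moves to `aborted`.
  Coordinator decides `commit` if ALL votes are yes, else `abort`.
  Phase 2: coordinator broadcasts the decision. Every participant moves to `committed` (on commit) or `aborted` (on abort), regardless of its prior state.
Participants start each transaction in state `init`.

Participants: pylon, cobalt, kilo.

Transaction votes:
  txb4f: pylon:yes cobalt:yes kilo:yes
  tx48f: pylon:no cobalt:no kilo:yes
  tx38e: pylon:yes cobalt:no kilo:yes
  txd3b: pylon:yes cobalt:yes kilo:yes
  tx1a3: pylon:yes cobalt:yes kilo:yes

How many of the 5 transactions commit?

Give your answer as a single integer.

txb4f: all yes -> commit (commits=1)
tx48f: no from pylon, cobalt -> abort (commits=1)
tx38e: no from cobalt -> abort (commits=1)
txd3b: all yes -> commit (commits=2)
tx1a3: all yes -> commit (commits=3)

Answer: 3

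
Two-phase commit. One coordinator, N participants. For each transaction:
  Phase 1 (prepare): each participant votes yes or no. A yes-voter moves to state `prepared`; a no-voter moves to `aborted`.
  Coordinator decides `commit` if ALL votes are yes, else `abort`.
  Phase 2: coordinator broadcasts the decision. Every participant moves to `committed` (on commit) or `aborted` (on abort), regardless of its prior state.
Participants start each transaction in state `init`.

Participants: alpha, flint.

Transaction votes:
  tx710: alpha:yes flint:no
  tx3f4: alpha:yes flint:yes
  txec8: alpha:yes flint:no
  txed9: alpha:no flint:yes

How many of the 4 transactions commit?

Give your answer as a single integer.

Answer: 1

Derivation:
tx710: no from flint -> abort (commits=0)
tx3f4: all yes -> commit (commits=1)
txec8: no from flint -> abort (commits=1)
txed9: no from alpha -> abort (commits=1)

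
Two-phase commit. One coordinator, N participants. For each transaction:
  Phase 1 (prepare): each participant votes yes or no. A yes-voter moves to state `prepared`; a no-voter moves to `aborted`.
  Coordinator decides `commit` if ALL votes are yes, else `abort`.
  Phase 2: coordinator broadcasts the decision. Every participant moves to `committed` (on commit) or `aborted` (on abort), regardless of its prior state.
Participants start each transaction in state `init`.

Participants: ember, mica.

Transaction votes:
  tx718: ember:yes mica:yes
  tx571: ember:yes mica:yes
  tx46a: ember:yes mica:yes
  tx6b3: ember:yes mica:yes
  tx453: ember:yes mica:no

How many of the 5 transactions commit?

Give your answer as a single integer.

tx718: all yes -> commit (commits=1)
tx571: all yes -> commit (commits=2)
tx46a: all yes -> commit (commits=3)
tx6b3: all yes -> commit (commits=4)
tx453: no from mica -> abort (commits=4)

Answer: 4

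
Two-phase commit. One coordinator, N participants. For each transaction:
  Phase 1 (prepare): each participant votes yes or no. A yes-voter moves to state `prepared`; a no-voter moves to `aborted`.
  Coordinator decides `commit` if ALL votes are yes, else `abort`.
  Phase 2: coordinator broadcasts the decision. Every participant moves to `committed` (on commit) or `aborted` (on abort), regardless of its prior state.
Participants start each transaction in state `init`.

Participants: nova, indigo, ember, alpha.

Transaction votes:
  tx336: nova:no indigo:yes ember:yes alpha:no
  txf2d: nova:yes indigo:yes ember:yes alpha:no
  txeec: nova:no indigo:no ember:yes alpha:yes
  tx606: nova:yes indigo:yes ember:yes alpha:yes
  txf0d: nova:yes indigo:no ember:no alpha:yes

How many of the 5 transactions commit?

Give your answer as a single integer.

tx336: no from nova, alpha -> abort (commits=0)
txf2d: no from alpha -> abort (commits=0)
txeec: no from nova, indigo -> abort (commits=0)
tx606: all yes -> commit (commits=1)
txf0d: no from indigo, ember -> abort (commits=1)

Answer: 1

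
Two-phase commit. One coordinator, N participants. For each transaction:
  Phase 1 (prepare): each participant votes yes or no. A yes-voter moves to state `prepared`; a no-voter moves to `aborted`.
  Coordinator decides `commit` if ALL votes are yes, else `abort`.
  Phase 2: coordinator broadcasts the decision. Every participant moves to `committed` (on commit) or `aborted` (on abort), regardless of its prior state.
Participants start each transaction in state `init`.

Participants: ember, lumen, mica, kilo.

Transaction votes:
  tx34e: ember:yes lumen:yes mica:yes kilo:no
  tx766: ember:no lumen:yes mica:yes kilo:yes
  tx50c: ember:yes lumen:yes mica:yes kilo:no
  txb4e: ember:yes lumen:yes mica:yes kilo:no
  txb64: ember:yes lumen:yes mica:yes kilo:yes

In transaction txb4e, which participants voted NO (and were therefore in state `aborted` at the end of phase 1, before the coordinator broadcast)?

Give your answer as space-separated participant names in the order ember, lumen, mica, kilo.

Answer: kilo

Derivation:
Txn txb4e phase 1: ember yes -> prepared; lumen yes -> prepared; mica yes -> prepared; kilo no -> aborted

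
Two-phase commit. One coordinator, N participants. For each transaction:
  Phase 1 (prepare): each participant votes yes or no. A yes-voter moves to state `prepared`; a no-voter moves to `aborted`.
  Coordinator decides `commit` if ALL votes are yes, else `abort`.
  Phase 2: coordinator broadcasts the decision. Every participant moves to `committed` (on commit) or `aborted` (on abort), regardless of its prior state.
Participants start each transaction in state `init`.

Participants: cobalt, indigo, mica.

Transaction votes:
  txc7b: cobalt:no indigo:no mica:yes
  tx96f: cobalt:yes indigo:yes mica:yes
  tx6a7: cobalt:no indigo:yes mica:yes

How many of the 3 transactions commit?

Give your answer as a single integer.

Answer: 1

Derivation:
txc7b: no from cobalt, indigo -> abort (commits=0)
tx96f: all yes -> commit (commits=1)
tx6a7: no from cobalt -> abort (commits=1)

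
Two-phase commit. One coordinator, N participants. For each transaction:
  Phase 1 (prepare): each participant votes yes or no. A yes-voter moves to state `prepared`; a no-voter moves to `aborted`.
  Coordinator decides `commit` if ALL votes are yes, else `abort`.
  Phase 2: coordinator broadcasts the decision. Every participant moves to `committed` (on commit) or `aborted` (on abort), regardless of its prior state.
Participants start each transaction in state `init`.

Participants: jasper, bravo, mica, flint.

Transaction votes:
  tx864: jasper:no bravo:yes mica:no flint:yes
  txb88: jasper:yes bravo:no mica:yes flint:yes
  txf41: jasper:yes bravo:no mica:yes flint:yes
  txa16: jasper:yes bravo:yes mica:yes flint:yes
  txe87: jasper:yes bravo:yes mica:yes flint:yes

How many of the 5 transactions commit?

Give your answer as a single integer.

Answer: 2

Derivation:
tx864: no from jasper, mica -> abort (commits=0)
txb88: no from bravo -> abort (commits=0)
txf41: no from bravo -> abort (commits=0)
txa16: all yes -> commit (commits=1)
txe87: all yes -> commit (commits=2)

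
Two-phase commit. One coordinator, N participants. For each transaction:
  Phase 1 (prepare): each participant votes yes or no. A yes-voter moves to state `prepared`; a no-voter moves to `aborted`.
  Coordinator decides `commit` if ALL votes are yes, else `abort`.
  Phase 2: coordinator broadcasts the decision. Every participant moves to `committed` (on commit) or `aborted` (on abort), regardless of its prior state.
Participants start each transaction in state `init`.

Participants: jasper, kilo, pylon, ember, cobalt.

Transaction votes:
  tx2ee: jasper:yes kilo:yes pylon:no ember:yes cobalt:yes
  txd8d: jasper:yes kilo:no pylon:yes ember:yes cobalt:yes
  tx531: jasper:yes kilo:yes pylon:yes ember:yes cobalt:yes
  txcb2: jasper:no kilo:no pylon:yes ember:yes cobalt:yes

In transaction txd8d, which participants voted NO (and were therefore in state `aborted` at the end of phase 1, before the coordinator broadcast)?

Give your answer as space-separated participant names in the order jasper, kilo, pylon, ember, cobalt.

Answer: kilo

Derivation:
Txn txd8d phase 1: jasper yes -> prepared; kilo no -> aborted; pylon yes -> prepared; ember yes -> prepared; cobalt yes -> prepared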